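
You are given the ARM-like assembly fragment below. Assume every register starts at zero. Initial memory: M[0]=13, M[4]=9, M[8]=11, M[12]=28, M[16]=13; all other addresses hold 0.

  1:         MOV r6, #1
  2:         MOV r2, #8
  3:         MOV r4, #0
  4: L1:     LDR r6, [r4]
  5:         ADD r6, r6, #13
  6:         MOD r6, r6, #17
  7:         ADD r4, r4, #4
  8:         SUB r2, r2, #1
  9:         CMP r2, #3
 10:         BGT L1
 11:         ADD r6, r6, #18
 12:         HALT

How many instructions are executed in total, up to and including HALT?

40

r6=1
r2=8
r4=0
r6=M[0]=13
r6=13+13=26
r6=26%17=9
r4=0+4=4
r2=8-1=7
CMP r2, #3  (cmp 7,3)
BGT L1: taken
r6=M[4]=9
r6=9+13=22
r6=22%17=5
r4=4+4=8
r2=7-1=6
CMP r2, #3  (cmp 6,3)
BGT L1: taken
r6=M[8]=11
r6=11+13=24
r6=24%17=7
r4=8+4=12
r2=6-1=5
CMP r2, #3  (cmp 5,3)
BGT L1: taken
r6=M[12]=28
r6=28+13=41
r6=41%17=7
r4=12+4=16
r2=5-1=4
CMP r2, #3  (cmp 4,3)
BGT L1: taken
r6=M[16]=13
r6=13+13=26
r6=26%17=9
r4=16+4=20
r2=4-1=3
CMP r2, #3  (cmp 3,3)
BGT L1: not taken
r6=9+18=27
halt.
Total executed instructions: 40.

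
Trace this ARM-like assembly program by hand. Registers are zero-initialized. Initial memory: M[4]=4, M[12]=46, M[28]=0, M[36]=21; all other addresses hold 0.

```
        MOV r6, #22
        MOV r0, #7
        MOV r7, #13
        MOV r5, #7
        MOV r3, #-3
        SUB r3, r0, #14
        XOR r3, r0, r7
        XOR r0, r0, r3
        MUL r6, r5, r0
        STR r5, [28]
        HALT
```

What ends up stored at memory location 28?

r6=22
r0=7
r7=13
r5=7
r3=-3
r3=7-14=-7
r3=7^13=10
r0=7^10=13
r6=7*13=91
STR r5, [28] → M[28]=7
halt.

7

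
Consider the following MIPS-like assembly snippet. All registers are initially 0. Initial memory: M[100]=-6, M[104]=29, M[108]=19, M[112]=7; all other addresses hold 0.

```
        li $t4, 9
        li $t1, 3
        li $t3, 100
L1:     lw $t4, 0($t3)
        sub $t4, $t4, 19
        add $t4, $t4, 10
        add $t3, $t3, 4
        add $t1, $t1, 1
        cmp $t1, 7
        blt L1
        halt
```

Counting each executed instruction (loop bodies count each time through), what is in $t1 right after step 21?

5

after li $t4, 9: $t4=9
after li $t1, 3: $t1=3
after li $t3, 100: $t3=100
after lw $t4, 0($t3): $t4=M[100]=-6
after sub $t4, $t4, 19: $t4=(-6)-19=-25
after add $t4, $t4, 10: $t4=(-25)+10=-15
after add $t3, $t3, 4: $t3=100+4=104
after add $t1, $t1, 1: $t1=3+1=4
cmp $t1, 7  (cmp 4,7)
blt L1: taken
after lw $t4, 0($t3): $t4=M[104]=29
after sub $t4, $t4, 19: $t4=29-19=10
after add $t4, $t4, 10: $t4=10+10=20
after add $t3, $t3, 4: $t3=104+4=108
after add $t1, $t1, 1: $t1=4+1=5
cmp $t1, 7  (cmp 5,7)
blt L1: taken
after lw $t4, 0($t3): $t4=M[108]=19
after sub $t4, $t4, 19: $t4=19-19=0
after add $t4, $t4, 10: $t4=0+10=10
after add $t3, $t3, 4: $t3=108+4=112
After step 21: $t1 = 5.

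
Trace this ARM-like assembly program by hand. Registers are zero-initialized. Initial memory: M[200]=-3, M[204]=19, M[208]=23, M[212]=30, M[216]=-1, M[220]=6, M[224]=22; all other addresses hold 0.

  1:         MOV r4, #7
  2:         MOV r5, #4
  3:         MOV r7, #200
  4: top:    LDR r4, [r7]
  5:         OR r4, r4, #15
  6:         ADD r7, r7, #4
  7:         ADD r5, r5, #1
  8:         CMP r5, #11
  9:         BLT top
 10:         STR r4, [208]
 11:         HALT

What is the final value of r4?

31

r4=7
r5=4
r7=200
r4=M[200]=-3
r4=(-3)|15=-1
r7=200+4=204
r5=4+1=5
CMP r5, #11  (cmp 5,11)
BLT top: taken
r4=M[204]=19
r4=19|15=31
r7=204+4=208
r5=5+1=6
CMP r5, #11  (cmp 6,11)
BLT top: taken
r4=M[208]=23
r4=23|15=31
r7=208+4=212
r5=6+1=7
CMP r5, #11  (cmp 7,11)
BLT top: taken
r4=M[212]=30
r4=30|15=31
r7=212+4=216
r5=7+1=8
CMP r5, #11  (cmp 8,11)
BLT top: taken
r4=M[216]=-1
r4=(-1)|15=-1
r7=216+4=220
r5=8+1=9
CMP r5, #11  (cmp 9,11)
BLT top: taken
r4=M[220]=6
r4=6|15=15
r7=220+4=224
r5=9+1=10
CMP r5, #11  (cmp 10,11)
BLT top: taken
r4=M[224]=22
r4=22|15=31
r7=224+4=228
r5=10+1=11
CMP r5, #11  (cmp 11,11)
BLT top: not taken
STR r4, [208] → M[208]=31
halt.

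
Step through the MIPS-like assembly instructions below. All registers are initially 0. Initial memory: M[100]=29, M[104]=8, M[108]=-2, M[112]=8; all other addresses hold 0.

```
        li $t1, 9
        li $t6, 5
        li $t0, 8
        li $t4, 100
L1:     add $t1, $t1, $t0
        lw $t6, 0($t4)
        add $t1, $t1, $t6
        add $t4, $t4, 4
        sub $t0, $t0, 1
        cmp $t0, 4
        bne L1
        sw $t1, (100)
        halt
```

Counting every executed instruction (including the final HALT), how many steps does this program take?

after li $t1, 9: $t1=9
after li $t6, 5: $t6=5
after li $t0, 8: $t0=8
after li $t4, 100: $t4=100
after add $t1, $t1, $t0: $t1=9+8=17
after lw $t6, 0($t4): $t6=M[100]=29
after add $t1, $t1, $t6: $t1=17+29=46
after add $t4, $t4, 4: $t4=100+4=104
after sub $t0, $t0, 1: $t0=8-1=7
cmp $t0, 4  (cmp 7,4)
bne L1: taken
after add $t1, $t1, $t0: $t1=46+7=53
after lw $t6, 0($t4): $t6=M[104]=8
after add $t1, $t1, $t6: $t1=53+8=61
after add $t4, $t4, 4: $t4=104+4=108
after sub $t0, $t0, 1: $t0=7-1=6
cmp $t0, 4  (cmp 6,4)
bne L1: taken
after add $t1, $t1, $t0: $t1=61+6=67
after lw $t6, 0($t4): $t6=M[108]=-2
after add $t1, $t1, $t6: $t1=67+(-2)=65
after add $t4, $t4, 4: $t4=108+4=112
after sub $t0, $t0, 1: $t0=6-1=5
cmp $t0, 4  (cmp 5,4)
bne L1: taken
after add $t1, $t1, $t0: $t1=65+5=70
after lw $t6, 0($t4): $t6=M[112]=8
after add $t1, $t1, $t6: $t1=70+8=78
after add $t4, $t4, 4: $t4=112+4=116
after sub $t0, $t0, 1: $t0=5-1=4
cmp $t0, 4  (cmp 4,4)
bne L1: not taken
sw $t1, (100) → M[100]=78
halt.
Total executed instructions: 34.

34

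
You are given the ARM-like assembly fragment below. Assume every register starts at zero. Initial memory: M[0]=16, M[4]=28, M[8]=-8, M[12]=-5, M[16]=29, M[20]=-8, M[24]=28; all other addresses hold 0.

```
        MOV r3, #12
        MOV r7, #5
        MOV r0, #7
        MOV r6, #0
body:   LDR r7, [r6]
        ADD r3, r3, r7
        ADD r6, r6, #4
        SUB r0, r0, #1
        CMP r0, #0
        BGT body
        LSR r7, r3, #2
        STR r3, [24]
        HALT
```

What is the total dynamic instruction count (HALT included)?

49

MOV r3, #12 → r3=12
MOV r7, #5 → r7=5
MOV r0, #7 → r0=7
MOV r6, #0 → r6=0
LDR r7, [r6] → r7=M[0]=16
ADD r3, r3, r7 → r3=12+16=28
ADD r6, r6, #4 → r6=0+4=4
SUB r0, r0, #1 → r0=7-1=6
CMP r0, #0  (cmp 6,0)
BGT body: taken
LDR r7, [r6] → r7=M[4]=28
ADD r3, r3, r7 → r3=28+28=56
ADD r6, r6, #4 → r6=4+4=8
SUB r0, r0, #1 → r0=6-1=5
CMP r0, #0  (cmp 5,0)
BGT body: taken
LDR r7, [r6] → r7=M[8]=-8
ADD r3, r3, r7 → r3=56+(-8)=48
ADD r6, r6, #4 → r6=8+4=12
SUB r0, r0, #1 → r0=5-1=4
CMP r0, #0  (cmp 4,0)
BGT body: taken
LDR r7, [r6] → r7=M[12]=-5
ADD r3, r3, r7 → r3=48+(-5)=43
ADD r6, r6, #4 → r6=12+4=16
SUB r0, r0, #1 → r0=4-1=3
CMP r0, #0  (cmp 3,0)
BGT body: taken
LDR r7, [r6] → r7=M[16]=29
ADD r3, r3, r7 → r3=43+29=72
ADD r6, r6, #4 → r6=16+4=20
SUB r0, r0, #1 → r0=3-1=2
CMP r0, #0  (cmp 2,0)
BGT body: taken
LDR r7, [r6] → r7=M[20]=-8
ADD r3, r3, r7 → r3=72+(-8)=64
ADD r6, r6, #4 → r6=20+4=24
SUB r0, r0, #1 → r0=2-1=1
CMP r0, #0  (cmp 1,0)
BGT body: taken
LDR r7, [r6] → r7=M[24]=28
ADD r3, r3, r7 → r3=64+28=92
ADD r6, r6, #4 → r6=24+4=28
SUB r0, r0, #1 → r0=1-1=0
CMP r0, #0  (cmp 0,0)
BGT body: not taken
LSR r7, r3, #2 → r7=92>>2=23
STR r3, [24] → M[24]=92
halt.
Total executed instructions: 49.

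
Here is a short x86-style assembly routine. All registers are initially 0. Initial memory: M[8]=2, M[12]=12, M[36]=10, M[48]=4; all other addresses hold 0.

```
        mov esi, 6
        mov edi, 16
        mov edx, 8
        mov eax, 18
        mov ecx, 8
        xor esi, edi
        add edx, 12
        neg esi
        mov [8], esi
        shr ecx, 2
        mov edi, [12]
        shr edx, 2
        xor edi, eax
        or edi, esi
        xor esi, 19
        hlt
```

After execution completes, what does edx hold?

5

mov esi, 6 → esi=6
mov edi, 16 → edi=16
mov edx, 8 → edx=8
mov eax, 18 → eax=18
mov ecx, 8 → ecx=8
xor esi, edi → esi=6^16=22
add edx, 12 → edx=8+12=20
neg esi → esi=-(22)=-22
mov [8], esi → M[8]=-22
shr ecx, 2 → ecx=8>>2=2
mov edi, [12] → edi=M[12]=12
shr edx, 2 → edx=20>>2=5
xor edi, eax → edi=12^18=30
or edi, esi → edi=30|(-22)=-2
xor esi, 19 → esi=(-22)^19=-7
halt.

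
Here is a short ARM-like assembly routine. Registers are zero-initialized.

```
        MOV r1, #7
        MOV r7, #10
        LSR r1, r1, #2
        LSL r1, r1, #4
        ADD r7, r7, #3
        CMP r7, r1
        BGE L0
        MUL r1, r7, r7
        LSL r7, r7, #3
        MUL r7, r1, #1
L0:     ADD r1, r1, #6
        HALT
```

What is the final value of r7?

169

after MOV r1, #7: r1=7
after MOV r7, #10: r7=10
after LSR r1, r1, #2: r1=7>>2=1
after LSL r1, r1, #4: r1=1<<4=16
after ADD r7, r7, #3: r7=10+3=13
CMP r7, r1  (cmp 13,16)
BGE L0: not taken
after MUL r1, r7, r7: r1=13*13=169
after LSL r7, r7, #3: r7=13<<3=104
after MUL r7, r1, #1: r7=169*1=169
after ADD r1, r1, #6: r1=169+6=175
halt.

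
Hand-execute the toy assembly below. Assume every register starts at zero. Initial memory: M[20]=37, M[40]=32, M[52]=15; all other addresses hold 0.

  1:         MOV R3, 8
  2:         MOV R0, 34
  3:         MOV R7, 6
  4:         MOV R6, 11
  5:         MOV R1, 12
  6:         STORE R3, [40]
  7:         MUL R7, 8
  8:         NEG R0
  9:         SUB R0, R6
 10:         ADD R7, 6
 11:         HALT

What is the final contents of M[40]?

8

after MOV R3, 8: R3=8
after MOV R0, 34: R0=34
after MOV R7, 6: R7=6
after MOV R6, 11: R6=11
after MOV R1, 12: R1=12
STORE R3, [40] → M[40]=8
after MUL R7, 8: R7=6*8=48
after NEG R0: R0=-(34)=-34
after SUB R0, R6: R0=(-34)-11=-45
after ADD R7, 6: R7=48+6=54
halt.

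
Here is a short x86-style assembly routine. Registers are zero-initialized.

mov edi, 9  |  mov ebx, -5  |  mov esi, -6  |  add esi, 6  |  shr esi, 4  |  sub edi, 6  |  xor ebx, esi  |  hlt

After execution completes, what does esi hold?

0

mov edi, 9 → edi=9
mov ebx, -5 → ebx=-5
mov esi, -6 → esi=-6
add esi, 6 → esi=(-6)+6=0
shr esi, 4 → esi=0>>4=0
sub edi, 6 → edi=9-6=3
xor ebx, esi → ebx=(-5)^0=-5
halt.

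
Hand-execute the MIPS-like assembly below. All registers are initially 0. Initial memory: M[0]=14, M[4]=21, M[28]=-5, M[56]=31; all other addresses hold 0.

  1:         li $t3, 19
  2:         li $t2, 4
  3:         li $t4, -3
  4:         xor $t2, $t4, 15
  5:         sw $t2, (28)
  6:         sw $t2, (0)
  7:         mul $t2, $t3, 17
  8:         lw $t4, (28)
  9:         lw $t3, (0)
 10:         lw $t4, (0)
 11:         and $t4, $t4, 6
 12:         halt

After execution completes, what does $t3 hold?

$t3=19
$t2=4
$t4=-3
$t2=(-3)^15=-14
sw $t2, (28) → M[28]=-14
sw $t2, (0) → M[0]=-14
$t2=19*17=323
$t4=M[28]=-14
$t3=M[0]=-14
$t4=M[0]=-14
$t4=(-14)&6=2
halt.

-14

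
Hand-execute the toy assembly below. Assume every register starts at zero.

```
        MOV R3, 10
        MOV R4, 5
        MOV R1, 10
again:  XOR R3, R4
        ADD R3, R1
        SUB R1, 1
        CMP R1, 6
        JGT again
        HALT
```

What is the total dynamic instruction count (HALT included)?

24

after MOV R3, 10: R3=10
after MOV R4, 5: R4=5
after MOV R1, 10: R1=10
after XOR R3, R4: R3=10^5=15
after ADD R3, R1: R3=15+10=25
after SUB R1, 1: R1=10-1=9
CMP R1, 6  (cmp 9,6)
JGT again: taken
after XOR R3, R4: R3=25^5=28
after ADD R3, R1: R3=28+9=37
after SUB R1, 1: R1=9-1=8
CMP R1, 6  (cmp 8,6)
JGT again: taken
after XOR R3, R4: R3=37^5=32
after ADD R3, R1: R3=32+8=40
after SUB R1, 1: R1=8-1=7
CMP R1, 6  (cmp 7,6)
JGT again: taken
after XOR R3, R4: R3=40^5=45
after ADD R3, R1: R3=45+7=52
after SUB R1, 1: R1=7-1=6
CMP R1, 6  (cmp 6,6)
JGT again: not taken
halt.
Total executed instructions: 24.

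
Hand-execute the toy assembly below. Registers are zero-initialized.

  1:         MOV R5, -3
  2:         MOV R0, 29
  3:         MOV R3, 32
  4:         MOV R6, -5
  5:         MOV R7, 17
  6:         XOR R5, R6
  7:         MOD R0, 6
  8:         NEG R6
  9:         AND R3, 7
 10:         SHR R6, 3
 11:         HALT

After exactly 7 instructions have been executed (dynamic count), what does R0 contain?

after MOV R5, -3: R5=-3
after MOV R0, 29: R0=29
after MOV R3, 32: R3=32
after MOV R6, -5: R6=-5
after MOV R7, 17: R7=17
after XOR R5, R6: R5=(-3)^(-5)=6
after MOD R0, 6: R0=29%6=5
After step 7: R0 = 5.

5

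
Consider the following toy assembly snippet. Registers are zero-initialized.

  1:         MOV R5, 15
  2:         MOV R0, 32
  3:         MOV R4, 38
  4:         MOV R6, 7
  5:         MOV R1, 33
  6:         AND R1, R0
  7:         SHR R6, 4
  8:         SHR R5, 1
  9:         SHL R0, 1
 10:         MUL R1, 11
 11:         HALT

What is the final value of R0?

64

after MOV R5, 15: R5=15
after MOV R0, 32: R0=32
after MOV R4, 38: R4=38
after MOV R6, 7: R6=7
after MOV R1, 33: R1=33
after AND R1, R0: R1=33&32=32
after SHR R6, 4: R6=7>>4=0
after SHR R5, 1: R5=15>>1=7
after SHL R0, 1: R0=32<<1=64
after MUL R1, 11: R1=32*11=352
halt.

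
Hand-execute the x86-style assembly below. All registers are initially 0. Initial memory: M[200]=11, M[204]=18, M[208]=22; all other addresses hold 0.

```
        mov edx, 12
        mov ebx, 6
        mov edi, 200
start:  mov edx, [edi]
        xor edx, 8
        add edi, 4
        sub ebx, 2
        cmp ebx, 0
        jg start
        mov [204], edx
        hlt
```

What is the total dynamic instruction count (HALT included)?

edx=12
ebx=6
edi=200
edx=M[200]=11
edx=11^8=3
edi=200+4=204
ebx=6-2=4
cmp ebx, 0  (cmp 4,0)
jg start: taken
edx=M[204]=18
edx=18^8=26
edi=204+4=208
ebx=4-2=2
cmp ebx, 0  (cmp 2,0)
jg start: taken
edx=M[208]=22
edx=22^8=30
edi=208+4=212
ebx=2-2=0
cmp ebx, 0  (cmp 0,0)
jg start: not taken
mov [204], edx → M[204]=30
halt.
Total executed instructions: 23.

23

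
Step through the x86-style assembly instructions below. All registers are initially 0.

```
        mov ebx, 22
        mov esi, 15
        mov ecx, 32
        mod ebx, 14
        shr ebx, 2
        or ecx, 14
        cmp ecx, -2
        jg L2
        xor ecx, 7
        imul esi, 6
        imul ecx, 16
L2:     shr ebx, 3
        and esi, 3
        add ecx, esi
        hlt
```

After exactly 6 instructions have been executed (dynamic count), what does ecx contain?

46

after mov ebx, 22: ebx=22
after mov esi, 15: esi=15
after mov ecx, 32: ecx=32
after mod ebx, 14: ebx=22%14=8
after shr ebx, 2: ebx=8>>2=2
after or ecx, 14: ecx=32|14=46
After step 6: ecx = 46.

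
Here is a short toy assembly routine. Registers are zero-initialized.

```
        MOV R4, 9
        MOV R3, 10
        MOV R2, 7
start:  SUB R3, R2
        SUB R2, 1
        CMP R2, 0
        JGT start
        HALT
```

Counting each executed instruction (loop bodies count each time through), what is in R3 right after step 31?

MOV R4, 9 → R4=9
MOV R3, 10 → R3=10
MOV R2, 7 → R2=7
SUB R3, R2 → R3=10-7=3
SUB R2, 1 → R2=7-1=6
CMP R2, 0  (cmp 6,0)
JGT start: taken
SUB R3, R2 → R3=3-6=-3
SUB R2, 1 → R2=6-1=5
CMP R2, 0  (cmp 5,0)
JGT start: taken
SUB R3, R2 → R3=(-3)-5=-8
SUB R2, 1 → R2=5-1=4
CMP R2, 0  (cmp 4,0)
JGT start: taken
SUB R3, R2 → R3=(-8)-4=-12
SUB R2, 1 → R2=4-1=3
CMP R2, 0  (cmp 3,0)
JGT start: taken
SUB R3, R2 → R3=(-12)-3=-15
SUB R2, 1 → R2=3-1=2
CMP R2, 0  (cmp 2,0)
JGT start: taken
SUB R3, R2 → R3=(-15)-2=-17
SUB R2, 1 → R2=2-1=1
CMP R2, 0  (cmp 1,0)
JGT start: taken
SUB R3, R2 → R3=(-17)-1=-18
SUB R2, 1 → R2=1-1=0
CMP R2, 0  (cmp 0,0)
JGT start: not taken
After step 31: R3 = -18.

-18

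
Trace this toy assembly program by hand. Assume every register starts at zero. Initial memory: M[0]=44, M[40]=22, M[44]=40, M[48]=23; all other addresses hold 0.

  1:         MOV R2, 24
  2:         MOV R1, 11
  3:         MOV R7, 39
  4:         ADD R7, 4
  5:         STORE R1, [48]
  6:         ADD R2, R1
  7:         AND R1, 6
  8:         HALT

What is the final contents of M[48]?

11

R2=24
R1=11
R7=39
R7=39+4=43
STORE R1, [48] → M[48]=11
R2=24+11=35
R1=11&6=2
halt.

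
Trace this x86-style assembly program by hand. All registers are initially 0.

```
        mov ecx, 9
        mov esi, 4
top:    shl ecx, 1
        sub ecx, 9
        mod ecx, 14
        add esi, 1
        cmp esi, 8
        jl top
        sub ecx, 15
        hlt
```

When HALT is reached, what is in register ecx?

-6

ecx=9
esi=4
ecx=9<<1=18
ecx=18-9=9
ecx=9%14=9
esi=4+1=5
cmp esi, 8  (cmp 5,8)
jl top: taken
ecx=9<<1=18
ecx=18-9=9
ecx=9%14=9
esi=5+1=6
cmp esi, 8  (cmp 6,8)
jl top: taken
ecx=9<<1=18
ecx=18-9=9
ecx=9%14=9
esi=6+1=7
cmp esi, 8  (cmp 7,8)
jl top: taken
ecx=9<<1=18
ecx=18-9=9
ecx=9%14=9
esi=7+1=8
cmp esi, 8  (cmp 8,8)
jl top: not taken
ecx=9-15=-6
halt.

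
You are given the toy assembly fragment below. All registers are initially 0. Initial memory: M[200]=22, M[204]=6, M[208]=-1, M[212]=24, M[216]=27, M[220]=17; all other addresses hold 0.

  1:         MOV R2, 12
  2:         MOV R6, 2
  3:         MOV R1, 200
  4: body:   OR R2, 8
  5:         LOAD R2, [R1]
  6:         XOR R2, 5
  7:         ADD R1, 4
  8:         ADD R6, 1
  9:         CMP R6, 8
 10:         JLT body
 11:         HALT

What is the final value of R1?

MOV R2, 12 → R2=12
MOV R6, 2 → R6=2
MOV R1, 200 → R1=200
OR R2, 8 → R2=12|8=12
LOAD R2, [R1] → R2=M[200]=22
XOR R2, 5 → R2=22^5=19
ADD R1, 4 → R1=200+4=204
ADD R6, 1 → R6=2+1=3
CMP R6, 8  (cmp 3,8)
JLT body: taken
OR R2, 8 → R2=19|8=27
LOAD R2, [R1] → R2=M[204]=6
XOR R2, 5 → R2=6^5=3
ADD R1, 4 → R1=204+4=208
ADD R6, 1 → R6=3+1=4
CMP R6, 8  (cmp 4,8)
JLT body: taken
OR R2, 8 → R2=3|8=11
LOAD R2, [R1] → R2=M[208]=-1
XOR R2, 5 → R2=(-1)^5=-6
ADD R1, 4 → R1=208+4=212
ADD R6, 1 → R6=4+1=5
CMP R6, 8  (cmp 5,8)
JLT body: taken
OR R2, 8 → R2=(-6)|8=-6
LOAD R2, [R1] → R2=M[212]=24
XOR R2, 5 → R2=24^5=29
ADD R1, 4 → R1=212+4=216
ADD R6, 1 → R6=5+1=6
CMP R6, 8  (cmp 6,8)
JLT body: taken
OR R2, 8 → R2=29|8=29
LOAD R2, [R1] → R2=M[216]=27
XOR R2, 5 → R2=27^5=30
ADD R1, 4 → R1=216+4=220
ADD R6, 1 → R6=6+1=7
CMP R6, 8  (cmp 7,8)
JLT body: taken
OR R2, 8 → R2=30|8=30
LOAD R2, [R1] → R2=M[220]=17
XOR R2, 5 → R2=17^5=20
ADD R1, 4 → R1=220+4=224
ADD R6, 1 → R6=7+1=8
CMP R6, 8  (cmp 8,8)
JLT body: not taken
halt.

224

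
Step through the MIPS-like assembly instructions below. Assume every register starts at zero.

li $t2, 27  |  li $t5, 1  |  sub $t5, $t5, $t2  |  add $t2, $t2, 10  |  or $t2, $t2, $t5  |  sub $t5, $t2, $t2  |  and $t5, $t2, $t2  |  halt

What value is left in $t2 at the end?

li $t2, 27 → $t2=27
li $t5, 1 → $t5=1
sub $t5, $t5, $t2 → $t5=1-27=-26
add $t2, $t2, 10 → $t2=27+10=37
or $t2, $t2, $t5 → $t2=37|(-26)=-25
sub $t5, $t2, $t2 → $t5=(-25)-(-25)=0
and $t5, $t2, $t2 → $t5=(-25)&(-25)=-25
halt.

-25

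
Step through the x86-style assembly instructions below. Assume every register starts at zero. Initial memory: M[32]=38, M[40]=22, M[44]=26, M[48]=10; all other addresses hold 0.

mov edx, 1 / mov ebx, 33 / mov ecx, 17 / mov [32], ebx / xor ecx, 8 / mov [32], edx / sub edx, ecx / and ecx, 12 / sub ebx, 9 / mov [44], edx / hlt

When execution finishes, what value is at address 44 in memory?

-24

edx=1
ebx=33
ecx=17
mov [32], ebx → M[32]=33
ecx=17^8=25
mov [32], edx → M[32]=1
edx=1-25=-24
ecx=25&12=8
ebx=33-9=24
mov [44], edx → M[44]=-24
halt.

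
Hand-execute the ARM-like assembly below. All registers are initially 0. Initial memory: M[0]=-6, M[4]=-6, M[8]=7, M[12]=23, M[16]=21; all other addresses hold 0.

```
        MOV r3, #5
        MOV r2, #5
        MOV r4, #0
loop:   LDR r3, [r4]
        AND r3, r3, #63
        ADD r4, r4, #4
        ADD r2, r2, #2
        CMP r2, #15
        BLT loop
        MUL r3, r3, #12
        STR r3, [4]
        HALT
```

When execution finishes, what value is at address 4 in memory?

252

r3=5
r2=5
r4=0
r3=M[0]=-6
r3=(-6)&63=58
r4=0+4=4
r2=5+2=7
CMP r2, #15  (cmp 7,15)
BLT loop: taken
r3=M[4]=-6
r3=(-6)&63=58
r4=4+4=8
r2=7+2=9
CMP r2, #15  (cmp 9,15)
BLT loop: taken
r3=M[8]=7
r3=7&63=7
r4=8+4=12
r2=9+2=11
CMP r2, #15  (cmp 11,15)
BLT loop: taken
r3=M[12]=23
r3=23&63=23
r4=12+4=16
r2=11+2=13
CMP r2, #15  (cmp 13,15)
BLT loop: taken
r3=M[16]=21
r3=21&63=21
r4=16+4=20
r2=13+2=15
CMP r2, #15  (cmp 15,15)
BLT loop: not taken
r3=21*12=252
STR r3, [4] → M[4]=252
halt.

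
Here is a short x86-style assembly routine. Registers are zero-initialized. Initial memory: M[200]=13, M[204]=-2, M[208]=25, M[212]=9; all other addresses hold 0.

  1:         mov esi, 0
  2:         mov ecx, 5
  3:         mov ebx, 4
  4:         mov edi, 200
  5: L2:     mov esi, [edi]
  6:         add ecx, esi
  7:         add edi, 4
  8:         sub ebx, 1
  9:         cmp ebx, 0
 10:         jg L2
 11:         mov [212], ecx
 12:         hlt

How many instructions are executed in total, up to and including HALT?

mov esi, 0 → esi=0
mov ecx, 5 → ecx=5
mov ebx, 4 → ebx=4
mov edi, 200 → edi=200
mov esi, [edi] → esi=M[200]=13
add ecx, esi → ecx=5+13=18
add edi, 4 → edi=200+4=204
sub ebx, 1 → ebx=4-1=3
cmp ebx, 0  (cmp 3,0)
jg L2: taken
mov esi, [edi] → esi=M[204]=-2
add ecx, esi → ecx=18+(-2)=16
add edi, 4 → edi=204+4=208
sub ebx, 1 → ebx=3-1=2
cmp ebx, 0  (cmp 2,0)
jg L2: taken
mov esi, [edi] → esi=M[208]=25
add ecx, esi → ecx=16+25=41
add edi, 4 → edi=208+4=212
sub ebx, 1 → ebx=2-1=1
cmp ebx, 0  (cmp 1,0)
jg L2: taken
mov esi, [edi] → esi=M[212]=9
add ecx, esi → ecx=41+9=50
add edi, 4 → edi=212+4=216
sub ebx, 1 → ebx=1-1=0
cmp ebx, 0  (cmp 0,0)
jg L2: not taken
mov [212], ecx → M[212]=50
halt.
Total executed instructions: 30.

30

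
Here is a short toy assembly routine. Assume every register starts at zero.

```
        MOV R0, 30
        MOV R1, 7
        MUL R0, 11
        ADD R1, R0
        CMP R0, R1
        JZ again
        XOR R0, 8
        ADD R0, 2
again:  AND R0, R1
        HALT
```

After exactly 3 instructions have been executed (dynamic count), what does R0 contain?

R0=30
R1=7
R0=30*11=330
After step 3: R0 = 330.

330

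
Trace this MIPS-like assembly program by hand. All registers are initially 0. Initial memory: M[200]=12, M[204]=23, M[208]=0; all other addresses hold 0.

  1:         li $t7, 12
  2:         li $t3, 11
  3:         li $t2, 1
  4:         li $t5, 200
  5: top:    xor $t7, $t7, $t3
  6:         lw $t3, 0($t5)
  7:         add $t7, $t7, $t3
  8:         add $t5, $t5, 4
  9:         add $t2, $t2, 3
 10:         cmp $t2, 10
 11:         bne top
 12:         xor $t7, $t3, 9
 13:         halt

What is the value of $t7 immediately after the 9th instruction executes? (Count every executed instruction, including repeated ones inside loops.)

after li $t7, 12: $t7=12
after li $t3, 11: $t3=11
after li $t2, 1: $t2=1
after li $t5, 200: $t5=200
after xor $t7, $t7, $t3: $t7=12^11=7
after lw $t3, 0($t5): $t3=M[200]=12
after add $t7, $t7, $t3: $t7=7+12=19
after add $t5, $t5, 4: $t5=200+4=204
after add $t2, $t2, 3: $t2=1+3=4
After step 9: $t7 = 19.

19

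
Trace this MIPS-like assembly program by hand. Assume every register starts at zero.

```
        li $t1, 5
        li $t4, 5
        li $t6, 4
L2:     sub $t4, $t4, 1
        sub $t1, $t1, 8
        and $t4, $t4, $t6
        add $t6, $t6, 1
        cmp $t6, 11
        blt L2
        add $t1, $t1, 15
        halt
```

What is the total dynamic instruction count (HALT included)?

47

after li $t1, 5: $t1=5
after li $t4, 5: $t4=5
after li $t6, 4: $t6=4
after sub $t4, $t4, 1: $t4=5-1=4
after sub $t1, $t1, 8: $t1=5-8=-3
after and $t4, $t4, $t6: $t4=4&4=4
after add $t6, $t6, 1: $t6=4+1=5
cmp $t6, 11  (cmp 5,11)
blt L2: taken
after sub $t4, $t4, 1: $t4=4-1=3
after sub $t1, $t1, 8: $t1=(-3)-8=-11
after and $t4, $t4, $t6: $t4=3&5=1
after add $t6, $t6, 1: $t6=5+1=6
cmp $t6, 11  (cmp 6,11)
blt L2: taken
after sub $t4, $t4, 1: $t4=1-1=0
after sub $t1, $t1, 8: $t1=(-11)-8=-19
after and $t4, $t4, $t6: $t4=0&6=0
after add $t6, $t6, 1: $t6=6+1=7
cmp $t6, 11  (cmp 7,11)
blt L2: taken
after sub $t4, $t4, 1: $t4=0-1=-1
after sub $t1, $t1, 8: $t1=(-19)-8=-27
after and $t4, $t4, $t6: $t4=(-1)&7=7
after add $t6, $t6, 1: $t6=7+1=8
cmp $t6, 11  (cmp 8,11)
blt L2: taken
after sub $t4, $t4, 1: $t4=7-1=6
after sub $t1, $t1, 8: $t1=(-27)-8=-35
after and $t4, $t4, $t6: $t4=6&8=0
after add $t6, $t6, 1: $t6=8+1=9
cmp $t6, 11  (cmp 9,11)
blt L2: taken
after sub $t4, $t4, 1: $t4=0-1=-1
after sub $t1, $t1, 8: $t1=(-35)-8=-43
after and $t4, $t4, $t6: $t4=(-1)&9=9
after add $t6, $t6, 1: $t6=9+1=10
cmp $t6, 11  (cmp 10,11)
blt L2: taken
after sub $t4, $t4, 1: $t4=9-1=8
after sub $t1, $t1, 8: $t1=(-43)-8=-51
after and $t4, $t4, $t6: $t4=8&10=8
after add $t6, $t6, 1: $t6=10+1=11
cmp $t6, 11  (cmp 11,11)
blt L2: not taken
after add $t1, $t1, 15: $t1=(-51)+15=-36
halt.
Total executed instructions: 47.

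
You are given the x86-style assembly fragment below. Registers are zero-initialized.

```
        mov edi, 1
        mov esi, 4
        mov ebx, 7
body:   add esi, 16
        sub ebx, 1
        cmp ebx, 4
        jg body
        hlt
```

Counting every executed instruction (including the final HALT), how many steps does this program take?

16

edi=1
esi=4
ebx=7
esi=4+16=20
ebx=7-1=6
cmp ebx, 4  (cmp 6,4)
jg body: taken
esi=20+16=36
ebx=6-1=5
cmp ebx, 4  (cmp 5,4)
jg body: taken
esi=36+16=52
ebx=5-1=4
cmp ebx, 4  (cmp 4,4)
jg body: not taken
halt.
Total executed instructions: 16.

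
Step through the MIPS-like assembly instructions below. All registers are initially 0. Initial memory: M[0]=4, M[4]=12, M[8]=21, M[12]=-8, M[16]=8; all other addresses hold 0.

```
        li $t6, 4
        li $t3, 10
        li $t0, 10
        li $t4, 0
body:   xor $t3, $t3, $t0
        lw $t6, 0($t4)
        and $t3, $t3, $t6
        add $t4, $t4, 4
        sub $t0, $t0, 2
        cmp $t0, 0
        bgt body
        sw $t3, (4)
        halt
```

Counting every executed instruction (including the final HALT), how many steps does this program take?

41

li $t6, 4 → $t6=4
li $t3, 10 → $t3=10
li $t0, 10 → $t0=10
li $t4, 0 → $t4=0
xor $t3, $t3, $t0 → $t3=10^10=0
lw $t6, 0($t4) → $t6=M[0]=4
and $t3, $t3, $t6 → $t3=0&4=0
add $t4, $t4, 4 → $t4=0+4=4
sub $t0, $t0, 2 → $t0=10-2=8
cmp $t0, 0  (cmp 8,0)
bgt body: taken
xor $t3, $t3, $t0 → $t3=0^8=8
lw $t6, 0($t4) → $t6=M[4]=12
and $t3, $t3, $t6 → $t3=8&12=8
add $t4, $t4, 4 → $t4=4+4=8
sub $t0, $t0, 2 → $t0=8-2=6
cmp $t0, 0  (cmp 6,0)
bgt body: taken
xor $t3, $t3, $t0 → $t3=8^6=14
lw $t6, 0($t4) → $t6=M[8]=21
and $t3, $t3, $t6 → $t3=14&21=4
add $t4, $t4, 4 → $t4=8+4=12
sub $t0, $t0, 2 → $t0=6-2=4
cmp $t0, 0  (cmp 4,0)
bgt body: taken
xor $t3, $t3, $t0 → $t3=4^4=0
lw $t6, 0($t4) → $t6=M[12]=-8
and $t3, $t3, $t6 → $t3=0&(-8)=0
add $t4, $t4, 4 → $t4=12+4=16
sub $t0, $t0, 2 → $t0=4-2=2
cmp $t0, 0  (cmp 2,0)
bgt body: taken
xor $t3, $t3, $t0 → $t3=0^2=2
lw $t6, 0($t4) → $t6=M[16]=8
and $t3, $t3, $t6 → $t3=2&8=0
add $t4, $t4, 4 → $t4=16+4=20
sub $t0, $t0, 2 → $t0=2-2=0
cmp $t0, 0  (cmp 0,0)
bgt body: not taken
sw $t3, (4) → M[4]=0
halt.
Total executed instructions: 41.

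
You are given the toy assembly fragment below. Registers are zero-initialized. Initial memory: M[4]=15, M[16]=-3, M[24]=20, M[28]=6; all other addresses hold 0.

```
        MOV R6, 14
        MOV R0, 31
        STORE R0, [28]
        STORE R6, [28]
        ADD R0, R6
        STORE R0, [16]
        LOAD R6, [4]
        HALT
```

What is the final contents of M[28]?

R6=14
R0=31
STORE R0, [28] → M[28]=31
STORE R6, [28] → M[28]=14
R0=31+14=45
STORE R0, [16] → M[16]=45
R6=M[4]=15
halt.

14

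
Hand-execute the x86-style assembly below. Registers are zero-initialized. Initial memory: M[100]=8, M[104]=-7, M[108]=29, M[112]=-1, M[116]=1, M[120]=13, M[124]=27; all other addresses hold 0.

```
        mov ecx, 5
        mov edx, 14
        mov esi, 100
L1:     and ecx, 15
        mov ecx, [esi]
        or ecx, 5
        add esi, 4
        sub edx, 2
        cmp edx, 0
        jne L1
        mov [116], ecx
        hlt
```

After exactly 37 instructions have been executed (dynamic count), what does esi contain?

after mov ecx, 5: ecx=5
after mov edx, 14: edx=14
after mov esi, 100: esi=100
after and ecx, 15: ecx=5&15=5
after mov ecx, [esi]: ecx=M[100]=8
after or ecx, 5: ecx=8|5=13
after add esi, 4: esi=100+4=104
after sub edx, 2: edx=14-2=12
cmp edx, 0  (cmp 12,0)
jne L1: taken
after and ecx, 15: ecx=13&15=13
after mov ecx, [esi]: ecx=M[104]=-7
after or ecx, 5: ecx=(-7)|5=-3
after add esi, 4: esi=104+4=108
after sub edx, 2: edx=12-2=10
cmp edx, 0  (cmp 10,0)
jne L1: taken
after and ecx, 15: ecx=(-3)&15=13
after mov ecx, [esi]: ecx=M[108]=29
after or ecx, 5: ecx=29|5=29
after add esi, 4: esi=108+4=112
after sub edx, 2: edx=10-2=8
cmp edx, 0  (cmp 8,0)
jne L1: taken
after and ecx, 15: ecx=29&15=13
after mov ecx, [esi]: ecx=M[112]=-1
after or ecx, 5: ecx=(-1)|5=-1
after add esi, 4: esi=112+4=116
after sub edx, 2: edx=8-2=6
cmp edx, 0  (cmp 6,0)
jne L1: taken
after and ecx, 15: ecx=(-1)&15=15
after mov ecx, [esi]: ecx=M[116]=1
after or ecx, 5: ecx=1|5=5
after add esi, 4: esi=116+4=120
after sub edx, 2: edx=6-2=4
cmp edx, 0  (cmp 4,0)
After step 37: esi = 120.

120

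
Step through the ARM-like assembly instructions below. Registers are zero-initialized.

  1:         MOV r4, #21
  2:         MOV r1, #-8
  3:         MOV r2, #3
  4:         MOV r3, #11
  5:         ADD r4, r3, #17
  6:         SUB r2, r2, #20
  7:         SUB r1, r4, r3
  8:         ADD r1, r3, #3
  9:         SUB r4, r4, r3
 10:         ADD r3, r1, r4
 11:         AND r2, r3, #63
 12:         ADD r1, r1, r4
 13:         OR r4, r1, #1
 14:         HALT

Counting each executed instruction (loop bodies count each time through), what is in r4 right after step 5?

28

after MOV r4, #21: r4=21
after MOV r1, #-8: r1=-8
after MOV r2, #3: r2=3
after MOV r3, #11: r3=11
after ADD r4, r3, #17: r4=11+17=28
After step 5: r4 = 28.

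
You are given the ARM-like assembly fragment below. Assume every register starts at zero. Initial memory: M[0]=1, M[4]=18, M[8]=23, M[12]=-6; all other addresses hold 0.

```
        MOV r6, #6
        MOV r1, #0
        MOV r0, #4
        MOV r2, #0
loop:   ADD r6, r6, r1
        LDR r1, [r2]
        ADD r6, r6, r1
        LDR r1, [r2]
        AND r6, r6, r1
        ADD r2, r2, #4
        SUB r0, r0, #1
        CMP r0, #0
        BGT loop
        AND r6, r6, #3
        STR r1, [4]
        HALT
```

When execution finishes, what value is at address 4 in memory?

after MOV r6, #6: r6=6
after MOV r1, #0: r1=0
after MOV r0, #4: r0=4
after MOV r2, #0: r2=0
after ADD r6, r6, r1: r6=6+0=6
after LDR r1, [r2]: r1=M[0]=1
after ADD r6, r6, r1: r6=6+1=7
after LDR r1, [r2]: r1=M[0]=1
after AND r6, r6, r1: r6=7&1=1
after ADD r2, r2, #4: r2=0+4=4
after SUB r0, r0, #1: r0=4-1=3
CMP r0, #0  (cmp 3,0)
BGT loop: taken
after ADD r6, r6, r1: r6=1+1=2
after LDR r1, [r2]: r1=M[4]=18
after ADD r6, r6, r1: r6=2+18=20
after LDR r1, [r2]: r1=M[4]=18
after AND r6, r6, r1: r6=20&18=16
after ADD r2, r2, #4: r2=4+4=8
after SUB r0, r0, #1: r0=3-1=2
CMP r0, #0  (cmp 2,0)
BGT loop: taken
after ADD r6, r6, r1: r6=16+18=34
after LDR r1, [r2]: r1=M[8]=23
after ADD r6, r6, r1: r6=34+23=57
after LDR r1, [r2]: r1=M[8]=23
after AND r6, r6, r1: r6=57&23=17
after ADD r2, r2, #4: r2=8+4=12
after SUB r0, r0, #1: r0=2-1=1
CMP r0, #0  (cmp 1,0)
BGT loop: taken
after ADD r6, r6, r1: r6=17+23=40
after LDR r1, [r2]: r1=M[12]=-6
after ADD r6, r6, r1: r6=40+(-6)=34
after LDR r1, [r2]: r1=M[12]=-6
after AND r6, r6, r1: r6=34&(-6)=34
after ADD r2, r2, #4: r2=12+4=16
after SUB r0, r0, #1: r0=1-1=0
CMP r0, #0  (cmp 0,0)
BGT loop: not taken
after AND r6, r6, #3: r6=34&3=2
STR r1, [4] → M[4]=-6
halt.

-6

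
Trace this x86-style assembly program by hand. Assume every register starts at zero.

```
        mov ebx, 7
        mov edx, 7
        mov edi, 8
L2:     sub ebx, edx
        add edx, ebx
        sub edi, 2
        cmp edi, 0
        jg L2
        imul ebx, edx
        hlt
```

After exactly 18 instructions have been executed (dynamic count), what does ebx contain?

-7

after mov ebx, 7: ebx=7
after mov edx, 7: edx=7
after mov edi, 8: edi=8
after sub ebx, edx: ebx=7-7=0
after add edx, ebx: edx=7+0=7
after sub edi, 2: edi=8-2=6
cmp edi, 0  (cmp 6,0)
jg L2: taken
after sub ebx, edx: ebx=0-7=-7
after add edx, ebx: edx=7+(-7)=0
after sub edi, 2: edi=6-2=4
cmp edi, 0  (cmp 4,0)
jg L2: taken
after sub ebx, edx: ebx=(-7)-0=-7
after add edx, ebx: edx=0+(-7)=-7
after sub edi, 2: edi=4-2=2
cmp edi, 0  (cmp 2,0)
jg L2: taken
After step 18: ebx = -7.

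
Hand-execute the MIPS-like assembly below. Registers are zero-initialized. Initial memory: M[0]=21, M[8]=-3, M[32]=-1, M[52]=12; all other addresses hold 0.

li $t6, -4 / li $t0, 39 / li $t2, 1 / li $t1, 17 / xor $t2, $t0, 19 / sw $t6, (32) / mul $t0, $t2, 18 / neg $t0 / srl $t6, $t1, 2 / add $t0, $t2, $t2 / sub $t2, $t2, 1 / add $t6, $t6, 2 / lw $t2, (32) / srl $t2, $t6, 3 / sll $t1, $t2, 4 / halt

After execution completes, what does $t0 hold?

104

li $t6, -4 → $t6=-4
li $t0, 39 → $t0=39
li $t2, 1 → $t2=1
li $t1, 17 → $t1=17
xor $t2, $t0, 19 → $t2=39^19=52
sw $t6, (32) → M[32]=-4
mul $t0, $t2, 18 → $t0=52*18=936
neg $t0 → $t0=-(936)=-936
srl $t6, $t1, 2 → $t6=17>>2=4
add $t0, $t2, $t2 → $t0=52+52=104
sub $t2, $t2, 1 → $t2=52-1=51
add $t6, $t6, 2 → $t6=4+2=6
lw $t2, (32) → $t2=M[32]=-4
srl $t2, $t6, 3 → $t2=6>>3=0
sll $t1, $t2, 4 → $t1=0<<4=0
halt.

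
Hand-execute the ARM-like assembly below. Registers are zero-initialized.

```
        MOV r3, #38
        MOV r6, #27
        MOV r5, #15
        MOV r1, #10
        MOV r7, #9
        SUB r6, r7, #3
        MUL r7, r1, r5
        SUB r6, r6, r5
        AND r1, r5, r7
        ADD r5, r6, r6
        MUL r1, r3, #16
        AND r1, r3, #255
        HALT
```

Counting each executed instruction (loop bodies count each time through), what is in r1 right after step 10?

MOV r3, #38 → r3=38
MOV r6, #27 → r6=27
MOV r5, #15 → r5=15
MOV r1, #10 → r1=10
MOV r7, #9 → r7=9
SUB r6, r7, #3 → r6=9-3=6
MUL r7, r1, r5 → r7=10*15=150
SUB r6, r6, r5 → r6=6-15=-9
AND r1, r5, r7 → r1=15&150=6
ADD r5, r6, r6 → r5=(-9)+(-9)=-18
After step 10: r1 = 6.

6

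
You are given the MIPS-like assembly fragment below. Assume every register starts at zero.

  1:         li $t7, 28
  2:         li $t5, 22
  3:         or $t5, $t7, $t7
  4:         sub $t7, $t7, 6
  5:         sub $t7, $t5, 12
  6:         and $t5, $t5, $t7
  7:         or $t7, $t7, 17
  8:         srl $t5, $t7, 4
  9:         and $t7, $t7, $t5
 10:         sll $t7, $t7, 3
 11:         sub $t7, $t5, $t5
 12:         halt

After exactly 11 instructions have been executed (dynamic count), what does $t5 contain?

1

after li $t7, 28: $t7=28
after li $t5, 22: $t5=22
after or $t5, $t7, $t7: $t5=28|28=28
after sub $t7, $t7, 6: $t7=28-6=22
after sub $t7, $t5, 12: $t7=28-12=16
after and $t5, $t5, $t7: $t5=28&16=16
after or $t7, $t7, 17: $t7=16|17=17
after srl $t5, $t7, 4: $t5=17>>4=1
after and $t7, $t7, $t5: $t7=17&1=1
after sll $t7, $t7, 3: $t7=1<<3=8
after sub $t7, $t5, $t5: $t7=1-1=0
After step 11: $t5 = 1.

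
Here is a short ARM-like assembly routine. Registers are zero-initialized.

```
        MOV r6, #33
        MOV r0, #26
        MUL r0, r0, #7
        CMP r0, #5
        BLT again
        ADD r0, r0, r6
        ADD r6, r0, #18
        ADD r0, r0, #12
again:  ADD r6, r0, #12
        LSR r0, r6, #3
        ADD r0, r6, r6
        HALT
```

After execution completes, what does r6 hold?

after MOV r6, #33: r6=33
after MOV r0, #26: r0=26
after MUL r0, r0, #7: r0=26*7=182
CMP r0, #5  (cmp 182,5)
BLT again: not taken
after ADD r0, r0, r6: r0=182+33=215
after ADD r6, r0, #18: r6=215+18=233
after ADD r0, r0, #12: r0=215+12=227
after ADD r6, r0, #12: r6=227+12=239
after LSR r0, r6, #3: r0=239>>3=29
after ADD r0, r6, r6: r0=239+239=478
halt.

239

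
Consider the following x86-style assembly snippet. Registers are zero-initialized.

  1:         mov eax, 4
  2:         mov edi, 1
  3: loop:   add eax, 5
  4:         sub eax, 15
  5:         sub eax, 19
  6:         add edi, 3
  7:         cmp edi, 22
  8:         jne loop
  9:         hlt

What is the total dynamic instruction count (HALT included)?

45

mov eax, 4 → eax=4
mov edi, 1 → edi=1
add eax, 5 → eax=4+5=9
sub eax, 15 → eax=9-15=-6
sub eax, 19 → eax=(-6)-19=-25
add edi, 3 → edi=1+3=4
cmp edi, 22  (cmp 4,22)
jne loop: taken
add eax, 5 → eax=(-25)+5=-20
sub eax, 15 → eax=(-20)-15=-35
sub eax, 19 → eax=(-35)-19=-54
add edi, 3 → edi=4+3=7
cmp edi, 22  (cmp 7,22)
jne loop: taken
add eax, 5 → eax=(-54)+5=-49
sub eax, 15 → eax=(-49)-15=-64
sub eax, 19 → eax=(-64)-19=-83
add edi, 3 → edi=7+3=10
cmp edi, 22  (cmp 10,22)
jne loop: taken
add eax, 5 → eax=(-83)+5=-78
sub eax, 15 → eax=(-78)-15=-93
sub eax, 19 → eax=(-93)-19=-112
add edi, 3 → edi=10+3=13
cmp edi, 22  (cmp 13,22)
jne loop: taken
add eax, 5 → eax=(-112)+5=-107
sub eax, 15 → eax=(-107)-15=-122
sub eax, 19 → eax=(-122)-19=-141
add edi, 3 → edi=13+3=16
cmp edi, 22  (cmp 16,22)
jne loop: taken
add eax, 5 → eax=(-141)+5=-136
sub eax, 15 → eax=(-136)-15=-151
sub eax, 19 → eax=(-151)-19=-170
add edi, 3 → edi=16+3=19
cmp edi, 22  (cmp 19,22)
jne loop: taken
add eax, 5 → eax=(-170)+5=-165
sub eax, 15 → eax=(-165)-15=-180
sub eax, 19 → eax=(-180)-19=-199
add edi, 3 → edi=19+3=22
cmp edi, 22  (cmp 22,22)
jne loop: not taken
halt.
Total executed instructions: 45.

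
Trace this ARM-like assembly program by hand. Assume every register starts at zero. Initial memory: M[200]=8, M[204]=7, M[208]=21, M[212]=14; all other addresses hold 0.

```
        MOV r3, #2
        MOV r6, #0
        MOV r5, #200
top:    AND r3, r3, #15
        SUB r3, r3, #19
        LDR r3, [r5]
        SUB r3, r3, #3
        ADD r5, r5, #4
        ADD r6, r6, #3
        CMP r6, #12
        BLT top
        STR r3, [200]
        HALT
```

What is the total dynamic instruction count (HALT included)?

after MOV r3, #2: r3=2
after MOV r6, #0: r6=0
after MOV r5, #200: r5=200
after AND r3, r3, #15: r3=2&15=2
after SUB r3, r3, #19: r3=2-19=-17
after LDR r3, [r5]: r3=M[200]=8
after SUB r3, r3, #3: r3=8-3=5
after ADD r5, r5, #4: r5=200+4=204
after ADD r6, r6, #3: r6=0+3=3
CMP r6, #12  (cmp 3,12)
BLT top: taken
after AND r3, r3, #15: r3=5&15=5
after SUB r3, r3, #19: r3=5-19=-14
after LDR r3, [r5]: r3=M[204]=7
after SUB r3, r3, #3: r3=7-3=4
after ADD r5, r5, #4: r5=204+4=208
after ADD r6, r6, #3: r6=3+3=6
CMP r6, #12  (cmp 6,12)
BLT top: taken
after AND r3, r3, #15: r3=4&15=4
after SUB r3, r3, #19: r3=4-19=-15
after LDR r3, [r5]: r3=M[208]=21
after SUB r3, r3, #3: r3=21-3=18
after ADD r5, r5, #4: r5=208+4=212
after ADD r6, r6, #3: r6=6+3=9
CMP r6, #12  (cmp 9,12)
BLT top: taken
after AND r3, r3, #15: r3=18&15=2
after SUB r3, r3, #19: r3=2-19=-17
after LDR r3, [r5]: r3=M[212]=14
after SUB r3, r3, #3: r3=14-3=11
after ADD r5, r5, #4: r5=212+4=216
after ADD r6, r6, #3: r6=9+3=12
CMP r6, #12  (cmp 12,12)
BLT top: not taken
STR r3, [200] → M[200]=11
halt.
Total executed instructions: 37.

37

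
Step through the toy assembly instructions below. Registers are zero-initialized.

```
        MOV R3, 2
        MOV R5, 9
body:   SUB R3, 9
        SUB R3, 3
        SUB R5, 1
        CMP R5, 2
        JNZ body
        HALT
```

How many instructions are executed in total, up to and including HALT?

38

after MOV R3, 2: R3=2
after MOV R5, 9: R5=9
after SUB R3, 9: R3=2-9=-7
after SUB R3, 3: R3=(-7)-3=-10
after SUB R5, 1: R5=9-1=8
CMP R5, 2  (cmp 8,2)
JNZ body: taken
after SUB R3, 9: R3=(-10)-9=-19
after SUB R3, 3: R3=(-19)-3=-22
after SUB R5, 1: R5=8-1=7
CMP R5, 2  (cmp 7,2)
JNZ body: taken
after SUB R3, 9: R3=(-22)-9=-31
after SUB R3, 3: R3=(-31)-3=-34
after SUB R5, 1: R5=7-1=6
CMP R5, 2  (cmp 6,2)
JNZ body: taken
after SUB R3, 9: R3=(-34)-9=-43
after SUB R3, 3: R3=(-43)-3=-46
after SUB R5, 1: R5=6-1=5
CMP R5, 2  (cmp 5,2)
JNZ body: taken
after SUB R3, 9: R3=(-46)-9=-55
after SUB R3, 3: R3=(-55)-3=-58
after SUB R5, 1: R5=5-1=4
CMP R5, 2  (cmp 4,2)
JNZ body: taken
after SUB R3, 9: R3=(-58)-9=-67
after SUB R3, 3: R3=(-67)-3=-70
after SUB R5, 1: R5=4-1=3
CMP R5, 2  (cmp 3,2)
JNZ body: taken
after SUB R3, 9: R3=(-70)-9=-79
after SUB R3, 3: R3=(-79)-3=-82
after SUB R5, 1: R5=3-1=2
CMP R5, 2  (cmp 2,2)
JNZ body: not taken
halt.
Total executed instructions: 38.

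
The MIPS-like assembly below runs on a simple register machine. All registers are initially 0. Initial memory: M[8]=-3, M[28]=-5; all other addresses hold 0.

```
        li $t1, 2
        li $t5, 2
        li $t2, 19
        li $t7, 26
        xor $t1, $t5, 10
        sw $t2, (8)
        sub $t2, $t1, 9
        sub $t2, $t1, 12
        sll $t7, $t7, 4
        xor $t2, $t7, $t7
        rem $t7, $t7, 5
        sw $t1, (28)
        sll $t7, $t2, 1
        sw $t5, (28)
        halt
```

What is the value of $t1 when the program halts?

8

$t1=2
$t5=2
$t2=19
$t7=26
$t1=2^10=8
sw $t2, (8) → M[8]=19
$t2=8-9=-1
$t2=8-12=-4
$t7=26<<4=416
$t2=416^416=0
$t7=416%5=1
sw $t1, (28) → M[28]=8
$t7=0<<1=0
sw $t5, (28) → M[28]=2
halt.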